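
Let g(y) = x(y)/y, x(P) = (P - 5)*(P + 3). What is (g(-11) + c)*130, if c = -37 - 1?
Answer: -70980/11 ≈ -6452.7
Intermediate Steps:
x(P) = (-5 + P)*(3 + P)
g(y) = (-15 + y² - 2*y)/y
c = -38
(g(-11) + c)*130 = ((-2 - 11 - 15/(-11)) - 38)*130 = ((-2 - 11 - 15*(-1/11)) - 38)*130 = ((-2 - 11 + 15/11) - 38)*130 = (-128/11 - 38)*130 = -546/11*130 = -70980/11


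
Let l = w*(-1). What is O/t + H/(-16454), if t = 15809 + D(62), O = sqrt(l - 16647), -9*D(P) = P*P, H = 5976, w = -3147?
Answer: -2988/8227 + 270*I*sqrt(15)/138437 ≈ -0.36319 + 0.0075537*I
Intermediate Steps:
l = 3147 (l = -3147*(-1) = 3147)
D(P) = -P**2/9 (D(P) = -P*P/9 = -P**2/9)
O = 30*I*sqrt(15) (O = sqrt(3147 - 16647) = sqrt(-13500) = 30*I*sqrt(15) ≈ 116.19*I)
t = 138437/9 (t = 15809 - 1/9*62**2 = 15809 - 1/9*3844 = 15809 - 3844/9 = 138437/9 ≈ 15382.)
O/t + H/(-16454) = (30*I*sqrt(15))/(138437/9) + 5976/(-16454) = (30*I*sqrt(15))*(9/138437) + 5976*(-1/16454) = 270*I*sqrt(15)/138437 - 2988/8227 = -2988/8227 + 270*I*sqrt(15)/138437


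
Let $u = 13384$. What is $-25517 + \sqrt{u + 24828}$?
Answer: $-25517 + 2 \sqrt{9553} \approx -25322.0$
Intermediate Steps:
$-25517 + \sqrt{u + 24828} = -25517 + \sqrt{13384 + 24828} = -25517 + \sqrt{38212} = -25517 + 2 \sqrt{9553}$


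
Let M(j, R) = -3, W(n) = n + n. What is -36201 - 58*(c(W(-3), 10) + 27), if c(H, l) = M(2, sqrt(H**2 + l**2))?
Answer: -37593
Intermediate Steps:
W(n) = 2*n
c(H, l) = -3
-36201 - 58*(c(W(-3), 10) + 27) = -36201 - 58*(-3 + 27) = -36201 - 58*24 = -36201 - 1*1392 = -36201 - 1392 = -37593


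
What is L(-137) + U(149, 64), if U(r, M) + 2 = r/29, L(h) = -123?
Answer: -3476/29 ≈ -119.86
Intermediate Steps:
U(r, M) = -2 + r/29
L(-137) + U(149, 64) = -123 + (-2 + (1/29)*149) = -123 + (-2 + 149/29) = -123 + 91/29 = -3476/29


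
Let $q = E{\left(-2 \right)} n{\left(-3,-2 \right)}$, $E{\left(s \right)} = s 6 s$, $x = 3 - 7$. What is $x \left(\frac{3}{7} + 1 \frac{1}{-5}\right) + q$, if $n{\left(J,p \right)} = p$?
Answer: $- \frac{1712}{35} \approx -48.914$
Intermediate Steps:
$x = -4$ ($x = 3 - 7 = -4$)
$E{\left(s \right)} = 6 s^{2}$ ($E{\left(s \right)} = 6 s s = 6 s^{2}$)
$q = -48$ ($q = 6 \left(-2\right)^{2} \left(-2\right) = 6 \cdot 4 \left(-2\right) = 24 \left(-2\right) = -48$)
$x \left(\frac{3}{7} + 1 \frac{1}{-5}\right) + q = - 4 \left(\frac{3}{7} + 1 \frac{1}{-5}\right) - 48 = - 4 \left(3 \cdot \frac{1}{7} + 1 \left(- \frac{1}{5}\right)\right) - 48 = - 4 \left(\frac{3}{7} - \frac{1}{5}\right) - 48 = \left(-4\right) \frac{8}{35} - 48 = - \frac{32}{35} - 48 = - \frac{1712}{35}$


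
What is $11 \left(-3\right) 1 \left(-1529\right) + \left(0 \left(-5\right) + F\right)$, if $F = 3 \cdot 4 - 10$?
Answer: $50459$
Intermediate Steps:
$F = 2$ ($F = 12 - 10 = 2$)
$11 \left(-3\right) 1 \left(-1529\right) + \left(0 \left(-5\right) + F\right) = 11 \left(-3\right) 1 \left(-1529\right) + \left(0 \left(-5\right) + 2\right) = \left(-33\right) 1 \left(-1529\right) + \left(0 + 2\right) = \left(-33\right) \left(-1529\right) + 2 = 50457 + 2 = 50459$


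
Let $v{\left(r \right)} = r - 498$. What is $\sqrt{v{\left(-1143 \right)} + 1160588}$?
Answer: $\sqrt{1158947} \approx 1076.5$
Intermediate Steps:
$v{\left(r \right)} = -498 + r$ ($v{\left(r \right)} = r - 498 = -498 + r$)
$\sqrt{v{\left(-1143 \right)} + 1160588} = \sqrt{\left(-498 - 1143\right) + 1160588} = \sqrt{-1641 + 1160588} = \sqrt{1158947}$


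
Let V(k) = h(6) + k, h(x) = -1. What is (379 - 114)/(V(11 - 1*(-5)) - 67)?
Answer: -265/52 ≈ -5.0962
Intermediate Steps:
V(k) = -1 + k
(379 - 114)/(V(11 - 1*(-5)) - 67) = (379 - 114)/((-1 + (11 - 1*(-5))) - 67) = 265/((-1 + (11 + 5)) - 67) = 265/((-1 + 16) - 67) = 265/(15 - 67) = 265/(-52) = 265*(-1/52) = -265/52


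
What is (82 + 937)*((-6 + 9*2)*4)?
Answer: 48912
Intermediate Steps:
(82 + 937)*((-6 + 9*2)*4) = 1019*((-6 + 18)*4) = 1019*(12*4) = 1019*48 = 48912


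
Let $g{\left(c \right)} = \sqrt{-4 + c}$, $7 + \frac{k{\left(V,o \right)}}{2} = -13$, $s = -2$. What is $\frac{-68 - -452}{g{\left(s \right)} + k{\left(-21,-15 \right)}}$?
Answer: $- \frac{7680}{803} - \frac{192 i \sqrt{6}}{803} \approx -9.5641 - 0.58568 i$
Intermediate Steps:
$k{\left(V,o \right)} = -40$ ($k{\left(V,o \right)} = -14 + 2 \left(-13\right) = -14 - 26 = -40$)
$\frac{-68 - -452}{g{\left(s \right)} + k{\left(-21,-15 \right)}} = \frac{-68 - -452}{\sqrt{-4 - 2} - 40} = \frac{-68 + 452}{\sqrt{-6} - 40} = \frac{384}{i \sqrt{6} - 40} = \frac{384}{-40 + i \sqrt{6}}$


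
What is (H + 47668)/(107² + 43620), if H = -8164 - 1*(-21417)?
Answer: 8703/7867 ≈ 1.1063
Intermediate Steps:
H = 13253 (H = -8164 + 21417 = 13253)
(H + 47668)/(107² + 43620) = (13253 + 47668)/(107² + 43620) = 60921/(11449 + 43620) = 60921/55069 = 60921*(1/55069) = 8703/7867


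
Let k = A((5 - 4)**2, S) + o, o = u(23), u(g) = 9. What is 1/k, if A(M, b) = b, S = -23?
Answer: -1/14 ≈ -0.071429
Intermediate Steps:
o = 9
k = -14 (k = -23 + 9 = -14)
1/k = 1/(-14) = -1/14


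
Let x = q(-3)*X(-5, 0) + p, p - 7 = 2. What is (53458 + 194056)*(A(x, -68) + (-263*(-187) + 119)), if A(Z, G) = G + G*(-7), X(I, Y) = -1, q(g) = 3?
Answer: 12303425912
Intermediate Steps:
p = 9 (p = 7 + 2 = 9)
x = 6 (x = 3*(-1) + 9 = -3 + 9 = 6)
A(Z, G) = -6*G (A(Z, G) = G - 7*G = -6*G)
(53458 + 194056)*(A(x, -68) + (-263*(-187) + 119)) = (53458 + 194056)*(-6*(-68) + (-263*(-187) + 119)) = 247514*(408 + (49181 + 119)) = 247514*(408 + 49300) = 247514*49708 = 12303425912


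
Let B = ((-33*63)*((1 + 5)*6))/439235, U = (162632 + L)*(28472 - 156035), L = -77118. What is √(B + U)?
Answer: 11*I*√17392838075388431490/439235 ≈ 1.0444e+5*I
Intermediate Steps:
U = -10908422382 (U = (162632 - 77118)*(28472 - 156035) = 85514*(-127563) = -10908422382)
B = -74844/439235 (B = -12474*6*(1/439235) = -2079*36*(1/439235) = -74844*1/439235 = -74844/439235 ≈ -0.17040)
√(B + U) = √(-74844/439235 - 10908422382) = √(-4791360905032614/439235) = 11*I*√17392838075388431490/439235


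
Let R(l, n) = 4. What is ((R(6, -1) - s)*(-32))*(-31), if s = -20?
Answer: 23808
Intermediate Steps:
((R(6, -1) - s)*(-32))*(-31) = ((4 - 1*(-20))*(-32))*(-31) = ((4 + 20)*(-32))*(-31) = (24*(-32))*(-31) = -768*(-31) = 23808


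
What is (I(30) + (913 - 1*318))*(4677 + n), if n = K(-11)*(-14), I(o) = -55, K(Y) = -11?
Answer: 2608740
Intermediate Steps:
n = 154 (n = -11*(-14) = 154)
(I(30) + (913 - 1*318))*(4677 + n) = (-55 + (913 - 1*318))*(4677 + 154) = (-55 + (913 - 318))*4831 = (-55 + 595)*4831 = 540*4831 = 2608740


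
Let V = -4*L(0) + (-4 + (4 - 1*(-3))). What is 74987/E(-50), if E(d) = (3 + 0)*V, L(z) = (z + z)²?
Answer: 74987/9 ≈ 8331.9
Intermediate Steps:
L(z) = 4*z² (L(z) = (2*z)² = 4*z²)
V = 3 (V = -16*0² + (-4 + (4 - 1*(-3))) = -16*0 + (-4 + (4 + 3)) = -4*0 + (-4 + 7) = 0 + 3 = 3)
E(d) = 9 (E(d) = (3 + 0)*3 = 3*3 = 9)
74987/E(-50) = 74987/9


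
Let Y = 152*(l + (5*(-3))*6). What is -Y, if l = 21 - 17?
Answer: 13072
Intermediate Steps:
l = 4
Y = -13072 (Y = 152*(4 + (5*(-3))*6) = 152*(4 - 15*6) = 152*(4 - 90) = 152*(-86) = -13072)
-Y = -1*(-13072) = 13072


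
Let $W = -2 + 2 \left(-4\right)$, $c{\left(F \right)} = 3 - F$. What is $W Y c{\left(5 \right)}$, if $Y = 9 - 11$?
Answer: $-40$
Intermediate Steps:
$Y = -2$ ($Y = 9 - 11 = -2$)
$W = -10$ ($W = -2 - 8 = -10$)
$W Y c{\left(5 \right)} = \left(-10\right) \left(-2\right) \left(3 - 5\right) = 20 \left(3 - 5\right) = 20 \left(-2\right) = -40$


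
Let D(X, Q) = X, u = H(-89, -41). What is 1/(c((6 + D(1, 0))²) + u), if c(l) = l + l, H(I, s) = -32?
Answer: 1/66 ≈ 0.015152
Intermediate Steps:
u = -32
c(l) = 2*l
1/(c((6 + D(1, 0))²) + u) = 1/(2*(6 + 1)² - 32) = 1/(2*7² - 32) = 1/(2*49 - 32) = 1/(98 - 32) = 1/66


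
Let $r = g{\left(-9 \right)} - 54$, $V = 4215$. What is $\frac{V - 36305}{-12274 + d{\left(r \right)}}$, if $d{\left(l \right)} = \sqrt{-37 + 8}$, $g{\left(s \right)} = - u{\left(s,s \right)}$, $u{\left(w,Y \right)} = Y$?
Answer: $\frac{78774532}{30130221} + \frac{6418 i \sqrt{29}}{30130221} \approx 2.6145 + 0.0011471 i$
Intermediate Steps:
$g{\left(s \right)} = - s$
$r = -45$ ($r = \left(-1\right) \left(-9\right) - 54 = 9 - 54 = -45$)
$d{\left(l \right)} = i \sqrt{29}$ ($d{\left(l \right)} = \sqrt{-29} = i \sqrt{29}$)
$\frac{V - 36305}{-12274 + d{\left(r \right)}} = \frac{4215 - 36305}{-12274 + i \sqrt{29}} = - \frac{32090}{-12274 + i \sqrt{29}}$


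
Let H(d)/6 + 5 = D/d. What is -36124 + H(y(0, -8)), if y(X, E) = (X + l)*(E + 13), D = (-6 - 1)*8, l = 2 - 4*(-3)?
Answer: -180794/5 ≈ -36159.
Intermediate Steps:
l = 14 (l = 2 + 12 = 14)
D = -56 (D = -7*8 = -56)
y(X, E) = (13 + E)*(14 + X) (y(X, E) = (X + 14)*(E + 13) = (14 + X)*(13 + E) = (13 + E)*(14 + X))
H(d) = -30 - 336/d (H(d) = -30 + 6*(-56/d) = -30 - 336/d)
-36124 + H(y(0, -8)) = -36124 + (-30 - 336/(182 + 13*0 + 14*(-8) - 8*0)) = -36124 + (-30 - 336/(182 + 0 - 112 + 0)) = -36124 + (-30 - 336/70) = -36124 + (-30 - 336*1/70) = -36124 + (-30 - 24/5) = -36124 - 174/5 = -180794/5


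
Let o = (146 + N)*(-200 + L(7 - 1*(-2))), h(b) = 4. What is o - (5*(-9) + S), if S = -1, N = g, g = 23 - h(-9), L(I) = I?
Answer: -31469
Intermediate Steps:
g = 19 (g = 23 - 1*4 = 23 - 4 = 19)
N = 19
o = -31515 (o = (146 + 19)*(-200 + (7 - 1*(-2))) = 165*(-200 + (7 + 2)) = 165*(-200 + 9) = 165*(-191) = -31515)
o - (5*(-9) + S) = -31515 - (5*(-9) - 1) = -31515 - (-45 - 1) = -31515 - 1*(-46) = -31515 + 46 = -31469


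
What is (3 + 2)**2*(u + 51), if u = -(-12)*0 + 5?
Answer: 1400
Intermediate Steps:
u = 5 (u = -3*0 + 5 = 0 + 5 = 5)
(3 + 2)**2*(u + 51) = (3 + 2)**2*(5 + 51) = 5**2*56 = 25*56 = 1400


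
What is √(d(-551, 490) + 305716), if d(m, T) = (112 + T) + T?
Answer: 2*√76702 ≈ 553.90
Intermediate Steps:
d(m, T) = 112 + 2*T
√(d(-551, 490) + 305716) = √((112 + 2*490) + 305716) = √((112 + 980) + 305716) = √(1092 + 305716) = √306808 = 2*√76702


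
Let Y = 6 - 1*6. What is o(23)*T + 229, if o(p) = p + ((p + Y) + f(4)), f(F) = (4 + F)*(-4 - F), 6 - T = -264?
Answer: -4631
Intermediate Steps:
Y = 0 (Y = 6 - 6 = 0)
T = 270 (T = 6 - 1*(-264) = 6 + 264 = 270)
f(F) = (-4 - F)*(4 + F)
o(p) = -64 + 2*p (o(p) = p + ((p + 0) + (-16 - 1*4**2 - 8*4)) = p + (p + (-16 - 1*16 - 32)) = p + (p + (-16 - 16 - 32)) = p + (p - 64) = p + (-64 + p) = -64 + 2*p)
o(23)*T + 229 = (-64 + 2*23)*270 + 229 = (-64 + 46)*270 + 229 = -18*270 + 229 = -4860 + 229 = -4631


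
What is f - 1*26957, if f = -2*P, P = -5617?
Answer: -15723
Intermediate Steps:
f = 11234 (f = -2*(-5617) = 11234)
f - 1*26957 = 11234 - 1*26957 = 11234 - 26957 = -15723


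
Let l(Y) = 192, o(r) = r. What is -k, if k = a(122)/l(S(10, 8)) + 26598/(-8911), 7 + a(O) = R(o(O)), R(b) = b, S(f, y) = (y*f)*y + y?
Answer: 4082051/1710912 ≈ 2.3859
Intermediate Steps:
S(f, y) = y + f*y² (S(f, y) = (f*y)*y + y = f*y² + y = y + f*y²)
a(O) = -7 + O
k = -4082051/1710912 (k = (-7 + 122)/192 + 26598/(-8911) = 115*(1/192) + 26598*(-1/8911) = 115/192 - 26598/8911 = -4082051/1710912 ≈ -2.3859)
-k = -1*(-4082051/1710912) = 4082051/1710912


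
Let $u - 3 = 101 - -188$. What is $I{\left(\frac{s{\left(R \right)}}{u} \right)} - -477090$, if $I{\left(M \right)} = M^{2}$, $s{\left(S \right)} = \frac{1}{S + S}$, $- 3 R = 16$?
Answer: $\frac{41654888202249}{87310336} \approx 4.7709 \cdot 10^{5}$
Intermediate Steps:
$R = - \frac{16}{3}$ ($R = \left(- \frac{1}{3}\right) 16 = - \frac{16}{3} \approx -5.3333$)
$u = 292$ ($u = 3 + \left(101 - -188\right) = 3 + \left(101 + 188\right) = 3 + 289 = 292$)
$s{\left(S \right)} = \frac{1}{2 S}$
$I{\left(\frac{s{\left(R \right)}}{u} \right)} - -477090 = \left(\frac{\frac{1}{2} \frac{1}{- \frac{16}{3}}}{292}\right)^{2} - -477090 = \left(\frac{1}{2} \left(- \frac{3}{16}\right) \frac{1}{292}\right)^{2} + 477090 = \left(\left(- \frac{3}{32}\right) \frac{1}{292}\right)^{2} + 477090 = \left(- \frac{3}{9344}\right)^{2} + 477090 = \frac{9}{87310336} + 477090 = \frac{41654888202249}{87310336}$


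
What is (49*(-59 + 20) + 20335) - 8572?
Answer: 9852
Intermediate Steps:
(49*(-59 + 20) + 20335) - 8572 = (49*(-39) + 20335) - 8572 = (-1911 + 20335) - 8572 = 18424 - 8572 = 9852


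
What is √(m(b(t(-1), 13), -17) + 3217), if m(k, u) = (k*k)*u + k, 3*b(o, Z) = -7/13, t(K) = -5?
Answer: √4891951/39 ≈ 56.712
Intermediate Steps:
b(o, Z) = -7/39 (b(o, Z) = (-7/13)/3 = (-7*1/13)/3 = (⅓)*(-7/13) = -7/39)
m(k, u) = k + u*k² (m(k, u) = k²*u + k = u*k² + k = k + u*k²)
√(m(b(t(-1), 13), -17) + 3217) = √(-7*(1 - 7/39*(-17))/39 + 3217) = √(-7*(1 + 119/39)/39 + 3217) = √(-7/39*158/39 + 3217) = √(-1106/1521 + 3217) = √(4891951/1521) = √4891951/39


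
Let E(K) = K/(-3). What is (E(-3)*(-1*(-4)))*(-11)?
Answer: -44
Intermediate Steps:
E(K) = -K/3 (E(K) = K*(-⅓) = -K/3)
(E(-3)*(-1*(-4)))*(-11) = ((-⅓*(-3))*(-1*(-4)))*(-11) = (1*4)*(-11) = 4*(-11) = -44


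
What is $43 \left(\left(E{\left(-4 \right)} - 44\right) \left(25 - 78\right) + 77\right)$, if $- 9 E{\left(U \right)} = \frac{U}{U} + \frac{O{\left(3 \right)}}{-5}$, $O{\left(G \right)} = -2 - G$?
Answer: $\frac{936841}{9} \approx 1.0409 \cdot 10^{5}$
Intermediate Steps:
$E{\left(U \right)} = - \frac{2}{9}$ ($E{\left(U \right)} = - \frac{\frac{U}{U} + \frac{-2 - 3}{-5}}{9} = - \frac{1 + \left(-2 - 3\right) \left(- \frac{1}{5}\right)}{9} = - \frac{1 - -1}{9} = - \frac{1 + 1}{9} = \left(- \frac{1}{9}\right) 2 = - \frac{2}{9}$)
$43 \left(\left(E{\left(-4 \right)} - 44\right) \left(25 - 78\right) + 77\right) = 43 \left(\left(- \frac{2}{9} - 44\right) \left(25 - 78\right) + 77\right) = 43 \left(\left(- \frac{398}{9}\right) \left(-53\right) + 77\right) = 43 \left(\frac{21094}{9} + 77\right) = 43 \cdot \frac{21787}{9} = \frac{936841}{9}$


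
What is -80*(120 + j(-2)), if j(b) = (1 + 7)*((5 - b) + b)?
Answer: -12800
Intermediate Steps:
j(b) = 40 (j(b) = 8*5 = 40)
-80*(120 + j(-2)) = -80*(120 + 40) = -80*160 = -12800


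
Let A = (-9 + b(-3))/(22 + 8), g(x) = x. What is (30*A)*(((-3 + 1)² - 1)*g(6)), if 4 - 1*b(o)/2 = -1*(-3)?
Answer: -126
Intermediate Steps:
b(o) = 2 (b(o) = 8 - (-2)*(-3) = 8 - 2*3 = 8 - 6 = 2)
A = -7/30 (A = (-9 + 2)/(22 + 8) = -7/30 ≈ -0.23333)
(30*A)*(((-3 + 1)² - 1)*g(6)) = (30*(-7/30))*(((-3 + 1)² - 1)*6) = -7*((-2)² - 1)*6 = -7*(4 - 1)*6 = -21*6 = -7*18 = -126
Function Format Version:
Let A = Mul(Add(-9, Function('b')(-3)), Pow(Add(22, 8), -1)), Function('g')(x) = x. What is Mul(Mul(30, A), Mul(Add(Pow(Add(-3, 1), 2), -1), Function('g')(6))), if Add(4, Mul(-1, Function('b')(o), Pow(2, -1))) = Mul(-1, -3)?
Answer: -126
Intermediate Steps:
Function('b')(o) = 2 (Function('b')(o) = Add(8, Mul(-2, Mul(-1, -3))) = Add(8, Mul(-2, 3)) = Add(8, -6) = 2)
A = Rational(-7, 30) (A = Mul(Add(-9, 2), Pow(Add(22, 8), -1)) = Mul(-7, Pow(30, -1)) = Mul(-7, Rational(1, 30)) = Rational(-7, 30) ≈ -0.23333)
Mul(Mul(30, A), Mul(Add(Pow(Add(-3, 1), 2), -1), Function('g')(6))) = Mul(Mul(30, Rational(-7, 30)), Mul(Add(Pow(Add(-3, 1), 2), -1), 6)) = Mul(-7, Mul(Add(Pow(-2, 2), -1), 6)) = Mul(-7, Mul(Add(4, -1), 6)) = Mul(-7, Mul(3, 6)) = Mul(-7, 18) = -126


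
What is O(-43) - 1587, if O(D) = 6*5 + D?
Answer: -1600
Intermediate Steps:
O(D) = 30 + D
O(-43) - 1587 = (30 - 43) - 1587 = -13 - 1587 = -1600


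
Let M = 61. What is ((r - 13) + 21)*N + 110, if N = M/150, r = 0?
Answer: 8494/75 ≈ 113.25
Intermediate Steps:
N = 61/150 ≈ 0.40667
((r - 13) + 21)*N + 110 = ((0 - 13) + 21)*(61/150) + 110 = (-13 + 21)*(61/150) + 110 = 8*(61/150) + 110 = 244/75 + 110 = 8494/75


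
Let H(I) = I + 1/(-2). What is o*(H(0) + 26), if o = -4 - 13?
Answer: -867/2 ≈ -433.50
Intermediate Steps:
H(I) = -½ + I (H(I) = I - ½ = -½ + I)
o = -17
o*(H(0) + 26) = -17*((-½ + 0) + 26) = -17*(-½ + 26) = -17*51/2 = -867/2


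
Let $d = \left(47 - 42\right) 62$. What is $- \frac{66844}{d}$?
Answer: $- \frac{33422}{155} \approx -215.63$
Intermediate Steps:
$d = 310$ ($d = \left(47 - 42\right) 62 = 5 \cdot 62 = 310$)
$- \frac{66844}{d} = - \frac{66844}{310} = \left(-66844\right) \frac{1}{310} = - \frac{33422}{155}$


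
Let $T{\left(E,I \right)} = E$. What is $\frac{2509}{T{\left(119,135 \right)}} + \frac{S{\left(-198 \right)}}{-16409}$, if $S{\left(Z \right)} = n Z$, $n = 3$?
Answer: $\frac{41240867}{1952671} \approx 21.12$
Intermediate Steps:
$S{\left(Z \right)} = 3 Z$
$\frac{2509}{T{\left(119,135 \right)}} + \frac{S{\left(-198 \right)}}{-16409} = \frac{2509}{119} + \frac{3 \left(-198\right)}{-16409} = 2509 \cdot \frac{1}{119} - - \frac{594}{16409} = \frac{2509}{119} + \frac{594}{16409} = \frac{41240867}{1952671}$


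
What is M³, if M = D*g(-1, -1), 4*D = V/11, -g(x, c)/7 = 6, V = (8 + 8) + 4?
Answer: -9261000/1331 ≈ -6957.9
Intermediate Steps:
V = 20 (V = 16 + 4 = 20)
g(x, c) = -42 (g(x, c) = -7*6 = -42)
D = 5/11 (D = (20/11)/4 = (20*(1/11))/4 = (¼)*(20/11) = 5/11 ≈ 0.45455)
M = -210/11 (M = (5/11)*(-42) = -210/11 ≈ -19.091)
M³ = (-210/11)³ = -9261000/1331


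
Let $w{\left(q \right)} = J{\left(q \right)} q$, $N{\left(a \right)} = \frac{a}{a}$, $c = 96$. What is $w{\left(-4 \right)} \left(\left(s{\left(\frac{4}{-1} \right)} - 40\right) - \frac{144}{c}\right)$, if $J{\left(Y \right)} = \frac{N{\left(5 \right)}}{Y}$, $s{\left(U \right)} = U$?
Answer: $- \frac{91}{2} \approx -45.5$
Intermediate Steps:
$N{\left(a \right)} = 1$
$J{\left(Y \right)} = \frac{1}{Y}$ ($J{\left(Y \right)} = 1 \frac{1}{Y} = \frac{1}{Y}$)
$w{\left(q \right)} = 1$ ($w{\left(q \right)} = \frac{q}{q} = 1$)
$w{\left(-4 \right)} \left(\left(s{\left(\frac{4}{-1} \right)} - 40\right) - \frac{144}{c}\right) = 1 \left(\left(\frac{4}{-1} - 40\right) - \frac{144}{96}\right) = 1 \left(\left(4 \left(-1\right) - 40\right) - \frac{3}{2}\right) = 1 \left(\left(-4 - 40\right) - \frac{3}{2}\right) = 1 \left(-44 - \frac{3}{2}\right) = 1 \left(- \frac{91}{2}\right) = - \frac{91}{2}$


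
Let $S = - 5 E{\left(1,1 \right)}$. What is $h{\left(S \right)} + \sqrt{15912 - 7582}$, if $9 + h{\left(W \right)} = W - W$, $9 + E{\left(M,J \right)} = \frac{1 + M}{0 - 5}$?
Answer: $-9 + 7 \sqrt{170} \approx 82.269$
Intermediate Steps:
$E{\left(M,J \right)} = - \frac{46}{5} - \frac{M}{5}$ ($E{\left(M,J \right)} = -9 + \frac{1 + M}{0 - 5} = -9 + \frac{1 + M}{-5} = -9 + \left(1 + M\right) \left(- \frac{1}{5}\right) = -9 - \left(\frac{1}{5} + \frac{M}{5}\right) = - \frac{46}{5} - \frac{M}{5}$)
$S = 47$ ($S = - 5 \left(- \frac{46}{5} - \frac{1}{5}\right) = \left(-5\right) \left(- \frac{47}{5}\right) = 47$)
$h{\left(W \right)} = -9$ ($h{\left(W \right)} = -9 + \left(W - W\right) = -9 + 0 = -9$)
$h{\left(S \right)} + \sqrt{15912 - 7582} = -9 + \sqrt{15912 - 7582} = -9 + \sqrt{8330} = -9 + 7 \sqrt{170}$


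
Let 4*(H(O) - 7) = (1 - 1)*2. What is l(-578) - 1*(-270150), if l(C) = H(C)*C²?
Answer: 2608738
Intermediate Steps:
H(O) = 7 (H(O) = 7 + ((1 - 1)*2)/4 = 7 + (0*2)/4 = 7 + (¼)*0 = 7 + 0 = 7)
l(C) = 7*C²
l(-578) - 1*(-270150) = 7*(-578)² - 1*(-270150) = 7*334084 + 270150 = 2338588 + 270150 = 2608738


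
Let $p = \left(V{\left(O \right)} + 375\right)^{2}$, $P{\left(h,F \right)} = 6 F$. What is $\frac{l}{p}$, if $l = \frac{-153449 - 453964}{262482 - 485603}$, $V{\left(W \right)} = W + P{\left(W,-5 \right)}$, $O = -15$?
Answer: $\frac{202471}{8099292300} \approx 2.4999 \cdot 10^{-5}$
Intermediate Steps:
$V{\left(W \right)} = -30 + W$ ($V{\left(W \right)} = W + 6 \left(-5\right) = W - 30 = -30 + W$)
$p = 108900$ ($p = \left(\left(-30 - 15\right) + 375\right)^{2} = \left(-45 + 375\right)^{2} = 330^{2} = 108900$)
$l = \frac{607413}{223121}$ ($l = - \frac{607413}{-223121} = \left(-607413\right) \left(- \frac{1}{223121}\right) = \frac{607413}{223121} \approx 2.7223$)
$\frac{l}{p} = \frac{607413}{223121 \cdot 108900} = \frac{607413}{223121} \cdot \frac{1}{108900} = \frac{202471}{8099292300}$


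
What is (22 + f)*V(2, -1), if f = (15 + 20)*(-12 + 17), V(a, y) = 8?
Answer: 1576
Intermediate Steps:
f = 175 (f = 35*5 = 175)
(22 + f)*V(2, -1) = (22 + 175)*8 = 197*8 = 1576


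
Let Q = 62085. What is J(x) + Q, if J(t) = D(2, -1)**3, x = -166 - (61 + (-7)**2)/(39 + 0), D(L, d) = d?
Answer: 62084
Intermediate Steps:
x = -6584/39 (x = -166 - (61 + 49)/39 = -166 - 110/39 = -6584/39 ≈ -168.82)
J(t) = -1 (J(t) = (-1)**3 = -1)
J(x) + Q = -1 + 62085 = 62084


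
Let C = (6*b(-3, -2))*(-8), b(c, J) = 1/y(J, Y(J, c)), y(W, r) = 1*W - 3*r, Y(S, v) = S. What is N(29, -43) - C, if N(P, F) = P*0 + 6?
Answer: 18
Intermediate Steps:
y(W, r) = W - 3*r
b(c, J) = -1/(2*J) (b(c, J) = 1/(J - 3*J) = 1/(-2*J) = -1/(2*J))
N(P, F) = 6 (N(P, F) = 0 + 6 = 6)
C = -12 (C = (6*(-½/(-2)))*(-8) = (6*(-½*(-½)))*(-8) = (6*(¼))*(-8) = (3/2)*(-8) = -12)
N(29, -43) - C = 6 - 1*(-12) = 6 + 12 = 18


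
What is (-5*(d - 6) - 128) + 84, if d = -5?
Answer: 11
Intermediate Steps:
(-5*(d - 6) - 128) + 84 = (-5*(-5 - 6) - 128) + 84 = (-5*(-11) - 128) + 84 = (55 - 128) + 84 = -73 + 84 = 11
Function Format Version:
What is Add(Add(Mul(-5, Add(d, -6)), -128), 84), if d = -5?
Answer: 11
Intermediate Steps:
Add(Add(Mul(-5, Add(d, -6)), -128), 84) = Add(Add(Mul(-5, Add(-5, -6)), -128), 84) = Add(Add(Mul(-5, -11), -128), 84) = Add(Add(55, -128), 84) = Add(-73, 84) = 11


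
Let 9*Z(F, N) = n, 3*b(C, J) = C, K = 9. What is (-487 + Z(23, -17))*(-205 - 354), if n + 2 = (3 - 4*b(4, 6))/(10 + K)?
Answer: 139723168/513 ≈ 2.7237e+5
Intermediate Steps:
b(C, J) = C/3
n = -121/57 (n = -2 + (3 - 4*4/3)/(10 + 9) = -2 + (3 - 4*4/3)/19 = -2 + (3 - 16/3)*(1/19) = -2 - 7/3*1/19 = -2 - 7/57 = -121/57 ≈ -2.1228)
Z(F, N) = -121/513 (Z(F, N) = (⅑)*(-121/57) = -121/513)
(-487 + Z(23, -17))*(-205 - 354) = (-487 - 121/513)*(-205 - 354) = -249952/513*(-559) = 139723168/513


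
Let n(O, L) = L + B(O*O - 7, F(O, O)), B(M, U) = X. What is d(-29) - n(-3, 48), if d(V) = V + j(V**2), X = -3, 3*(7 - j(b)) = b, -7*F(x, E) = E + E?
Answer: -1042/3 ≈ -347.33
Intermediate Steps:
F(x, E) = -2*E/7 (F(x, E) = -(E + E)/7 = -2*E/7)
j(b) = 7 - b/3
B(M, U) = -3
d(V) = 7 + V - V**2/3 (d(V) = V + (7 - V**2/3) = 7 + V - V**2/3)
n(O, L) = -3 + L (n(O, L) = L - 3 = -3 + L)
d(-29) - n(-3, 48) = (7 - 29 - 1/3*(-29)**2) - (-3 + 48) = (7 - 29 - 1/3*841) - 1*45 = (7 - 29 - 841/3) - 45 = -907/3 - 45 = -1042/3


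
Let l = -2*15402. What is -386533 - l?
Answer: -355729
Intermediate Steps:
l = -30804
-386533 - l = -386533 - 1*(-30804) = -386533 + 30804 = -355729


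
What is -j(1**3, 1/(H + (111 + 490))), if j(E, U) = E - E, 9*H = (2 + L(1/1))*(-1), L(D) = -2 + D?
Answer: 0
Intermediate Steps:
H = -1/9 (H = ((2 + (-2 + 1/1))*(-1))/9 = ((2 + (-2 + 1))*(-1))/9 = ((2 - 1)*(-1))/9 = (1*(-1))/9 = (1/9)*(-1) = -1/9 ≈ -0.11111)
j(E, U) = 0
-j(1**3, 1/(H + (111 + 490))) = -1*0 = 0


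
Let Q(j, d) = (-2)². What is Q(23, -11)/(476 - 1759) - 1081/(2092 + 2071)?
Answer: -61025/232223 ≈ -0.26279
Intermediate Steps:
Q(j, d) = 4
Q(23, -11)/(476 - 1759) - 1081/(2092 + 2071) = 4/(476 - 1759) - 1081/(2092 + 2071) = 4/(-1283) - 1081/4163 = 4*(-1/1283) - 1081*1/4163 = -4/1283 - 47/181 = -61025/232223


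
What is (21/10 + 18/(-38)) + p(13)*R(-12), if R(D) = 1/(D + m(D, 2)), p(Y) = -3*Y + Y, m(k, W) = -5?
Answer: 10193/3230 ≈ 3.1557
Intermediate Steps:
p(Y) = -2*Y
R(D) = 1/(-5 + D) (R(D) = 1/(D - 5) = 1/(-5 + D))
(21/10 + 18/(-38)) + p(13)*R(-12) = (21/10 + 18/(-38)) + (-2*13)/(-5 - 12) = (21*(1/10) + 18*(-1/38)) - 26/(-17) = (21/10 - 9/19) - 26*(-1/17) = 309/190 + 26/17 = 10193/3230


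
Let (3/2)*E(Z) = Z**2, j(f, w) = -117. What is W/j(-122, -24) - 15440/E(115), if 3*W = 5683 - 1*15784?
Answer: 643367/23805 ≈ 27.027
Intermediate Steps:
E(Z) = 2*Z**2/3
W = -3367 (W = (5683 - 1*15784)/3 = (5683 - 15784)/3 = (1/3)*(-10101) = -3367)
W/j(-122, -24) - 15440/E(115) = -3367/(-117) - 15440/((2/3)*115**2) = -3367*(-1/117) - 15440/((2/3)*13225) = 259/9 - 15440/26450/3 = 259/9 - 15440*3/26450 = 259/9 - 4632/2645 = 643367/23805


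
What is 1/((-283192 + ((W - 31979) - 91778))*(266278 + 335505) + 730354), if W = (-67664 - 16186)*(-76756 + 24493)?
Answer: 1/2636920192036937 ≈ 3.7923e-16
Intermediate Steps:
W = 4382252550 (W = -83850*(-52263) = 4382252550)
1/((-283192 + ((W - 31979) - 91778))*(266278 + 335505) + 730354) = 1/((-283192 + ((4382252550 - 31979) - 91778))*(266278 + 335505) + 730354) = 1/((-283192 + (4382220571 - 91778))*601783 + 730354) = 1/((-283192 + 4382128793)*601783 + 730354) = 1/(4381845601*601783 + 730354) = 1/(2636920191306583 + 730354) = 1/2636920192036937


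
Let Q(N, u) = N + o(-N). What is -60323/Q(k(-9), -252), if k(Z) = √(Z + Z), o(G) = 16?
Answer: -482584/137 + 180969*I*√2/274 ≈ -3522.5 + 934.05*I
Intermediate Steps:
k(Z) = √2*√Z (k(Z) = √(2*Z) = √2*√Z)
Q(N, u) = 16 + N (Q(N, u) = N + 16 = 16 + N)
-60323/Q(k(-9), -252) = -60323/(16 + √2*√(-9)) = -60323/(16 + √2*(3*I)) = -60323/(16 + 3*I*√2)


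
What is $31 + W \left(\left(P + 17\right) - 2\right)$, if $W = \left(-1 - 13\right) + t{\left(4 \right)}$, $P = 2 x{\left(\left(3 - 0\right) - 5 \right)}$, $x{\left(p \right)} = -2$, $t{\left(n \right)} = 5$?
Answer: $-68$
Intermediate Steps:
$P = -4$ ($P = 2 \left(-2\right) = -4$)
$W = -9$ ($W = \left(-1 - 13\right) + 5 = -14 + 5 = -9$)
$31 + W \left(\left(P + 17\right) - 2\right) = 31 - 9 \left(\left(-4 + 17\right) - 2\right) = 31 - 9 \left(13 - 2\right) = 31 - 99 = -68$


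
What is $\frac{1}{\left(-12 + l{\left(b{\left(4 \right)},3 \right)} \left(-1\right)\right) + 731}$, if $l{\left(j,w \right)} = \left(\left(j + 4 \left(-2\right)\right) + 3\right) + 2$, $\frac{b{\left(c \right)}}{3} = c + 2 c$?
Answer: $\frac{1}{686} \approx 0.0014577$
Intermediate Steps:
$b{\left(c \right)} = 9 c$ ($b{\left(c \right)} = 3 \left(c + 2 c\right) = 3 \cdot 3 c = 9 c$)
$l{\left(j,w \right)} = -3 + j$ ($l{\left(j,w \right)} = \left(\left(j - 8\right) + 3\right) + 2 = \left(\left(-8 + j\right) + 3\right) + 2 = \left(-5 + j\right) + 2 = -3 + j$)
$\frac{1}{\left(-12 + l{\left(b{\left(4 \right)},3 \right)} \left(-1\right)\right) + 731} = \frac{1}{\left(-12 + \left(-3 + 9 \cdot 4\right) \left(-1\right)\right) + 731} = \frac{1}{\left(-12 + \left(-3 + 36\right) \left(-1\right)\right) + 731} = \frac{1}{\left(-12 + 33 \left(-1\right)\right) + 731} = \frac{1}{\left(-12 - 33\right) + 731} = \frac{1}{-45 + 731} = \frac{1}{686}$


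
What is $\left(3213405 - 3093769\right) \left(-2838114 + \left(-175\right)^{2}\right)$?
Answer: $-335876754004$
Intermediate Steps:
$\left(3213405 - 3093769\right) \left(-2838114 + \left(-175\right)^{2}\right) = 119636 \left(-2838114 + 30625\right) = 119636 \left(-2807489\right) = -335876754004$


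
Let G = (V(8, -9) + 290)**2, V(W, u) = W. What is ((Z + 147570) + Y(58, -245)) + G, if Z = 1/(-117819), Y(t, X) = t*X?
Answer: 26175140315/117819 ≈ 2.2216e+5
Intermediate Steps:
Y(t, X) = X*t
Z = -1/117819 ≈ -8.4876e-6
G = 88804 (G = (8 + 290)**2 = 298**2 = 88804)
((Z + 147570) + Y(58, -245)) + G = ((-1/117819 + 147570) - 245*58) + 88804 = (17386549829/117819 - 14210) + 88804 = 15712341839/117819 + 88804 = 26175140315/117819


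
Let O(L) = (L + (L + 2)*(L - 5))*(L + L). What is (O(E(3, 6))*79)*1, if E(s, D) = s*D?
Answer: 790632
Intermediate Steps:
E(s, D) = D*s
O(L) = 2*L*(L + (-5 + L)*(2 + L)) (O(L) = (L + (2 + L)*(-5 + L))*(2*L) = (L + (-5 + L)*(2 + L))*(2*L) = 2*L*(L + (-5 + L)*(2 + L)))
(O(E(3, 6))*79)*1 = ((2*(6*3)*(-10 + (6*3)² - 12*3))*79)*1 = ((2*18*(-10 + 18² - 2*18))*79)*1 = ((2*18*(-10 + 324 - 36))*79)*1 = ((2*18*278)*79)*1 = (10008*79)*1 = 790632*1 = 790632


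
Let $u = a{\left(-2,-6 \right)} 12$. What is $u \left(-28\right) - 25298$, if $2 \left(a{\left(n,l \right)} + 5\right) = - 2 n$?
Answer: $-24290$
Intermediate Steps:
$a{\left(n,l \right)} = -5 - n$ ($a{\left(n,l \right)} = -5 + \frac{\left(-2\right) n}{2} = -5 - n$)
$u = -36$ ($u = \left(-5 - -2\right) 12 = \left(-5 + 2\right) 12 = \left(-3\right) 12 = -36$)
$u \left(-28\right) - 25298 = \left(-36\right) \left(-28\right) - 25298 = 1008 - 25298 = -24290$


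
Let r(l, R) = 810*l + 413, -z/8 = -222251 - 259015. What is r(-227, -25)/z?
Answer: -183457/3850128 ≈ -0.047650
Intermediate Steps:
z = 3850128 (z = -8*(-222251 - 259015) = -8*(-481266) = 3850128)
r(l, R) = 413 + 810*l
r(-227, -25)/z = (413 + 810*(-227))/3850128 = (413 - 183870)*(1/3850128) = -183457*1/3850128 = -183457/3850128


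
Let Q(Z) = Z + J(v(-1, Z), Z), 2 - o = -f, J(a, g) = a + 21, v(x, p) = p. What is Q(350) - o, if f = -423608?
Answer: 424327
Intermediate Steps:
J(a, g) = 21 + a
o = -423606 (o = 2 - (-1)*(-423608) = 2 - 1*423608 = 2 - 423608 = -423606)
Q(Z) = 21 + 2*Z (Q(Z) = Z + (21 + Z) = 21 + 2*Z)
Q(350) - o = (21 + 2*350) - 1*(-423606) = (21 + 700) + 423606 = 721 + 423606 = 424327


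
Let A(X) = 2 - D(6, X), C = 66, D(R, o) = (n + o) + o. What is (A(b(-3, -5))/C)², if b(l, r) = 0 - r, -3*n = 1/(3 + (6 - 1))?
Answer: 36481/2509056 ≈ 0.014540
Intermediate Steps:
n = -1/24 (n = -1/(3*(3 + (6 - 1))) = -1/(3*(3 + 5)) = -⅓/8 = -⅓*⅛ = -1/24 ≈ -0.041667)
b(l, r) = -r
D(R, o) = -1/24 + 2*o (D(R, o) = (-1/24 + o) + o = -1/24 + 2*o)
A(X) = 49/24 - 2*X (A(X) = 2 - (-1/24 + 2*X) = 2 + (1/24 - 2*X) = 49/24 - 2*X)
(A(b(-3, -5))/C)² = ((49/24 - (-2)*(-5))/66)² = ((49/24 - 2*5)*(1/66))² = ((49/24 - 10)*(1/66))² = (-191/24*1/66)² = (-191/1584)² = 36481/2509056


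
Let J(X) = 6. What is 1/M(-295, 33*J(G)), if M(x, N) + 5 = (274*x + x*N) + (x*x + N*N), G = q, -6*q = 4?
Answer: -1/13016 ≈ -7.6829e-5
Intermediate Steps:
q = -2/3 (q = -1/6*4 = -2/3 ≈ -0.66667)
G = -2/3 ≈ -0.66667
M(x, N) = -5 + N**2 + x**2 + 274*x + N*x (M(x, N) = -5 + ((274*x + x*N) + (x*x + N*N)) = -5 + ((274*x + N*x) + (x**2 + N**2)) = -5 + ((274*x + N*x) + (N**2 + x**2)) = -5 + (N**2 + x**2 + 274*x + N*x) = -5 + N**2 + x**2 + 274*x + N*x)
1/M(-295, 33*J(G)) = 1/(-5 + (33*6)**2 + (-295)**2 + 274*(-295) + (33*6)*(-295)) = 1/(-5 + 198**2 + 87025 - 80830 + 198*(-295)) = 1/(-5 + 39204 + 87025 - 80830 - 58410) = 1/(-13016) = -1/13016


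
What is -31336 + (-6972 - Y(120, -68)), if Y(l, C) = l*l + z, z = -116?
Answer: -52592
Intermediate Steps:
Y(l, C) = -116 + l² (Y(l, C) = l*l - 116 = l² - 116 = -116 + l²)
-31336 + (-6972 - Y(120, -68)) = -31336 + (-6972 - (-116 + 120²)) = -31336 + (-6972 - (-116 + 14400)) = -31336 + (-6972 - 1*14284) = -31336 + (-6972 - 14284) = -31336 - 21256 = -52592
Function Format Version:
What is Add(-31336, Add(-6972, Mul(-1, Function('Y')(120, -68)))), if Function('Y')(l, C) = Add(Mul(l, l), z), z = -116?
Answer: -52592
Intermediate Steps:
Function('Y')(l, C) = Add(-116, Pow(l, 2)) (Function('Y')(l, C) = Add(Mul(l, l), -116) = Add(Pow(l, 2), -116) = Add(-116, Pow(l, 2)))
Add(-31336, Add(-6972, Mul(-1, Function('Y')(120, -68)))) = Add(-31336, Add(-6972, Mul(-1, Add(-116, Pow(120, 2))))) = Add(-31336, Add(-6972, Mul(-1, Add(-116, 14400)))) = Add(-31336, Add(-6972, Mul(-1, 14284))) = Add(-31336, Add(-6972, -14284)) = Add(-31336, -21256) = -52592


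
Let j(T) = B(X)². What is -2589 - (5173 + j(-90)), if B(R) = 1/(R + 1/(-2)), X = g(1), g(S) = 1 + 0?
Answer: -7766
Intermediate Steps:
g(S) = 1
X = 1
B(R) = 1/(-½ + R) (B(R) = 1/(R - ½) = 1/(-½ + R))
j(T) = 4 (j(T) = (2/(-1 + 2*1))² = (2/(-1 + 2))² = (2/1)² = (2*1)² = 2² = 4)
-2589 - (5173 + j(-90)) = -2589 - (5173 + 4) = -2589 - 1*5177 = -2589 - 5177 = -7766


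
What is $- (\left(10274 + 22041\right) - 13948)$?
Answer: $-18367$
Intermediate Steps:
$- (\left(10274 + 22041\right) - 13948) = - (32315 - 13948) = \left(-1\right) 18367 = -18367$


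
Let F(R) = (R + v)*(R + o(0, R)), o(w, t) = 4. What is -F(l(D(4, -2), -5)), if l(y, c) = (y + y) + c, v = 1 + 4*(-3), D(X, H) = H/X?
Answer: -34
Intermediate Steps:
v = -11 (v = 1 - 12 = -11)
l(y, c) = c + 2*y (l(y, c) = 2*y + c = c + 2*y)
F(R) = (-11 + R)*(4 + R) (F(R) = (R - 11)*(R + 4) = (-11 + R)*(4 + R))
-F(l(D(4, -2), -5)) = -(-44 + (-5 + 2*(-2/4))**2 - 7*(-5 + 2*(-2/4))) = -(-44 + (-5 + 2*(-2*1/4))**2 - 7*(-5 + 2*(-2*1/4))) = -(-44 + (-5 + 2*(-1/2))**2 - 7*(-5 + 2*(-1/2))) = -(-44 + (-5 - 1)**2 - 7*(-5 - 1)) = -(-44 + (-6)**2 - 7*(-6)) = -(-44 + 36 + 42) = -1*34 = -34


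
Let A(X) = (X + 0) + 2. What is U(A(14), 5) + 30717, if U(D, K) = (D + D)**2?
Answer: 31741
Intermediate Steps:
A(X) = 2 + X (A(X) = X + 2 = 2 + X)
U(D, K) = 4*D**2 (U(D, K) = (2*D)**2 = 4*D**2)
U(A(14), 5) + 30717 = 4*(2 + 14)**2 + 30717 = 4*16**2 + 30717 = 4*256 + 30717 = 1024 + 30717 = 31741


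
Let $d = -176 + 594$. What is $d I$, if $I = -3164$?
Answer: $-1322552$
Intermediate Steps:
$d = 418$
$d I = 418 \left(-3164\right) = -1322552$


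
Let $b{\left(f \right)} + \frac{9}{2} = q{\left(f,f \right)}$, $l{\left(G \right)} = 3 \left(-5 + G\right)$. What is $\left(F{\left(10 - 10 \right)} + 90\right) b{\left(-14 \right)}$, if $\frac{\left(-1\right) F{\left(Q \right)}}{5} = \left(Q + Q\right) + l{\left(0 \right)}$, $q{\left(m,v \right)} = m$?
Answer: $- \frac{6105}{2} \approx -3052.5$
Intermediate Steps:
$l{\left(G \right)} = -15 + 3 G$
$b{\left(f \right)} = - \frac{9}{2} + f$
$F{\left(Q \right)} = 75 - 10 Q$ ($F{\left(Q \right)} = - 5 \left(\left(Q + Q\right) + \left(-15 + 3 \cdot 0\right)\right) = - 5 \left(2 Q + \left(-15 + 0\right)\right) = - 5 \left(2 Q - 15\right) = - 5 \left(-15 + 2 Q\right) = 75 - 10 Q$)
$\left(F{\left(10 - 10 \right)} + 90\right) b{\left(-14 \right)} = \left(\left(75 - 10 \left(10 - 10\right)\right) + 90\right) \left(- \frac{9}{2} - 14\right) = \left(\left(75 - 0\right) + 90\right) \left(- \frac{37}{2}\right) = \left(\left(75 + 0\right) + 90\right) \left(- \frac{37}{2}\right) = \left(75 + 90\right) \left(- \frac{37}{2}\right) = 165 \left(- \frac{37}{2}\right) = - \frac{6105}{2}$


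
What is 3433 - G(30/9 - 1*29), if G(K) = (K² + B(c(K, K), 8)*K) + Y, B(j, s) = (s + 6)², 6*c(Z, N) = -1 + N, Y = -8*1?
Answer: 70316/9 ≈ 7812.9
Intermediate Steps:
Y = -8
c(Z, N) = -⅙ + N/6 (c(Z, N) = (-1 + N)/6 = -⅙ + N/6)
B(j, s) = (6 + s)²
G(K) = -8 + K² + 196*K (G(K) = (K² + (6 + 8)²*K) - 8 = (K² + 14²*K) - 8 = (K² + 196*K) - 8 = -8 + K² + 196*K)
3433 - G(30/9 - 1*29) = 3433 - (-8 + (30/9 - 1*29)² + 196*(30/9 - 1*29)) = 3433 - (-8 + (30*(⅑) - 29)² + 196*(30*(⅑) - 29)) = 3433 - (-8 + (10/3 - 29)² + 196*(10/3 - 29)) = 3433 - (-8 + (-77/3)² + 196*(-77/3)) = 3433 - (-8 + 5929/9 - 15092/3) = 3433 - 1*(-39419/9) = 3433 + 39419/9 = 70316/9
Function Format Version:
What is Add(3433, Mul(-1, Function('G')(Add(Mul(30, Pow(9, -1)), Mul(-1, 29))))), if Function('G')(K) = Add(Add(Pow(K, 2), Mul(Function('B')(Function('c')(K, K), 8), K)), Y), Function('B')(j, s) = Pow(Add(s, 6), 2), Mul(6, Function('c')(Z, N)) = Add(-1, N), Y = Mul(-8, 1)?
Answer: Rational(70316, 9) ≈ 7812.9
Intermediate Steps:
Y = -8
Function('c')(Z, N) = Add(Rational(-1, 6), Mul(Rational(1, 6), N)) (Function('c')(Z, N) = Mul(Rational(1, 6), Add(-1, N)) = Add(Rational(-1, 6), Mul(Rational(1, 6), N)))
Function('B')(j, s) = Pow(Add(6, s), 2)
Function('G')(K) = Add(-8, Pow(K, 2), Mul(196, K)) (Function('G')(K) = Add(Add(Pow(K, 2), Mul(Pow(Add(6, 8), 2), K)), -8) = Add(Add(Pow(K, 2), Mul(Pow(14, 2), K)), -8) = Add(Add(Pow(K, 2), Mul(196, K)), -8) = Add(-8, Pow(K, 2), Mul(196, K)))
Add(3433, Mul(-1, Function('G')(Add(Mul(30, Pow(9, -1)), Mul(-1, 29))))) = Add(3433, Mul(-1, Add(-8, Pow(Add(Mul(30, Pow(9, -1)), Mul(-1, 29)), 2), Mul(196, Add(Mul(30, Pow(9, -1)), Mul(-1, 29)))))) = Add(3433, Mul(-1, Add(-8, Pow(Add(Mul(30, Rational(1, 9)), -29), 2), Mul(196, Add(Mul(30, Rational(1, 9)), -29))))) = Add(3433, Mul(-1, Add(-8, Pow(Add(Rational(10, 3), -29), 2), Mul(196, Add(Rational(10, 3), -29))))) = Add(3433, Mul(-1, Add(-8, Pow(Rational(-77, 3), 2), Mul(196, Rational(-77, 3))))) = Add(3433, Mul(-1, Add(-8, Rational(5929, 9), Rational(-15092, 3)))) = Add(3433, Mul(-1, Rational(-39419, 9))) = Add(3433, Rational(39419, 9)) = Rational(70316, 9)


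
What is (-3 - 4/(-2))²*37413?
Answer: 37413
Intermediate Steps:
(-3 - 4/(-2))²*37413 = (-3 - 4*(-½))²*37413 = (-3 + 2)²*37413 = (-1)²*37413 = 1*37413 = 37413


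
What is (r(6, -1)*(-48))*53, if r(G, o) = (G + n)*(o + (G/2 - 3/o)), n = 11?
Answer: -216240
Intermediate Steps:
r(G, o) = (11 + G)*(o + G/2 - 3/o) (r(G, o) = (G + 11)*(o + (G/2 - 3/o)) = (11 + G)*(o + (G*(½) - 3/o)) = (11 + G)*(o + (G/2 - 3/o)) = (11 + G)*(o + G/2 - 3/o))
(r(6, -1)*(-48))*53 = (((½)*(-66 - 6*6 - (6² + 11*6 + 22*(-1) + 2*6*(-1)))/(-1))*(-48))*53 = (((½)*(-1)*(-66 - 36 - (36 + 66 - 22 - 12)))*(-48))*53 = (((½)*(-1)*(-66 - 36 - 1*68))*(-48))*53 = (((½)*(-1)*(-66 - 36 - 68))*(-48))*53 = (((½)*(-1)*(-170))*(-48))*53 = (85*(-48))*53 = -4080*53 = -216240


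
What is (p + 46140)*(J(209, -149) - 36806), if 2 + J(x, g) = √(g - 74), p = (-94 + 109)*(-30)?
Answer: -1681757520 + 45690*I*√223 ≈ -1.6818e+9 + 6.823e+5*I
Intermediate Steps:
p = -450 (p = 15*(-30) = -450)
J(x, g) = -2 + √(-74 + g) (J(x, g) = -2 + √(g - 74) = -2 + √(-74 + g))
(p + 46140)*(J(209, -149) - 36806) = (-450 + 46140)*((-2 + √(-74 - 149)) - 36806) = 45690*((-2 + √(-223)) - 36806) = 45690*((-2 + I*√223) - 36806) = 45690*(-36808 + I*√223) = -1681757520 + 45690*I*√223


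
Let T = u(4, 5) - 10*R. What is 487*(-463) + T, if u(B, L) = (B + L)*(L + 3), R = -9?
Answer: -225319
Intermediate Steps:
u(B, L) = (3 + L)*(B + L) (u(B, L) = (B + L)*(3 + L) = (3 + L)*(B + L))
T = 162 (T = (5² + 3*4 + 3*5 + 4*5) - 10*(-9) = (25 + 12 + 15 + 20) + 90 = 72 + 90 = 162)
487*(-463) + T = 487*(-463) + 162 = -225481 + 162 = -225319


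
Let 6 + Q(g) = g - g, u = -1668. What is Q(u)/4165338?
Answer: -1/694223 ≈ -1.4405e-6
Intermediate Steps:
Q(g) = -6 (Q(g) = -6 + (g - g) = -6 + 0 = -6)
Q(u)/4165338 = -6/4165338 = -6*1/4165338 = -1/694223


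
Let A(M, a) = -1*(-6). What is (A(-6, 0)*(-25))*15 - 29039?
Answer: -31289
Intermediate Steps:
A(M, a) = 6
(A(-6, 0)*(-25))*15 - 29039 = (6*(-25))*15 - 29039 = -150*15 - 29039 = -2250 - 29039 = -31289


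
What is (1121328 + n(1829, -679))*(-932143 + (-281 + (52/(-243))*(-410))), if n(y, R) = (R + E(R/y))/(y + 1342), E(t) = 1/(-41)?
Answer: -11009567994599958272/10530891 ≈ -1.0455e+12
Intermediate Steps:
E(t) = -1/41
n(y, R) = (-1/41 + R)/(1342 + y) (n(y, R) = (R - 1/41)/(y + 1342) = (-1/41 + R)/(1342 + y))
(1121328 + n(1829, -679))*(-932143 + (-281 + (52/(-243))*(-410))) = (1121328 + (-1/41 - 679)/(1342 + 1829))*(-932143 + (-281 + (52/(-243))*(-410))) = (1121328 - 27840/41/3171)*(-932143 + (-281 + (52*(-1/243))*(-410))) = (1121328 + (1/3171)*(-27840/41))*(-932143 + (-281 - 52/243*(-410))) = (1121328 - 9280/43337)*(-932143 + (-281 + 21320/243)) = 48594982256*(-932143 - 46963/243)/43337 = (48594982256/43337)*(-226557712/243) = -11009567994599958272/10530891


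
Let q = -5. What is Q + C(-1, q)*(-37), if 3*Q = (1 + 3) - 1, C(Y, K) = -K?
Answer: -184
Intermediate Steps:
Q = 1 (Q = ((1 + 3) - 1)/3 = (4 - 1)/3 = (⅓)*3 = 1)
Q + C(-1, q)*(-37) = 1 - 1*(-5)*(-37) = 1 + 5*(-37) = 1 - 185 = -184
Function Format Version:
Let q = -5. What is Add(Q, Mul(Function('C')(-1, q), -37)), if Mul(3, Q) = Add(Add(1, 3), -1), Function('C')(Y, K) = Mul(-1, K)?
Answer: -184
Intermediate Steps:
Q = 1 (Q = Mul(Rational(1, 3), Add(Add(1, 3), -1)) = Mul(Rational(1, 3), Add(4, -1)) = Mul(Rational(1, 3), 3) = 1)
Add(Q, Mul(Function('C')(-1, q), -37)) = Add(1, Mul(Mul(-1, -5), -37)) = Add(1, Mul(5, -37)) = Add(1, -185) = -184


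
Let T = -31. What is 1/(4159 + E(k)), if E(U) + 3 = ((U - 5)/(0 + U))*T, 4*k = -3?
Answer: 3/11755 ≈ 0.00025521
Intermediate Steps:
k = -3/4 (k = (1/4)*(-3) = -3/4 ≈ -0.75000)
E(U) = -3 - 31*(-5 + U)/U (E(U) = -3 + ((U - 5)/(0 + U))*(-31) = -3 + ((-5 + U)/U)*(-31) = -3 - 31*(-5 + U)/U)
1/(4159 + E(k)) = 1/(4159 + (-34 + 155/(-3/4))) = 1/(4159 + (-34 + 155*(-4/3))) = 1/(4159 + (-34 - 620/3)) = 1/(4159 - 722/3) = 1/(11755/3) = 3/11755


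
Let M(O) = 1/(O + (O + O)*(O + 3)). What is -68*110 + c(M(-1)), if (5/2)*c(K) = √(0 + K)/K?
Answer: -7480 - 2*I*√5/5 ≈ -7480.0 - 0.89443*I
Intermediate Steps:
M(O) = 1/(O + 2*O*(3 + O)) (M(O) = 1/(O + (2*O)*(3 + O)) = 1/(O + 2*O*(3 + O)))
c(K) = 2/(5*√K) (c(K) = 2*(√(0 + K)/K)/5 = 2*(√K/K)/5 = 2/(5*√K))
-68*110 + c(M(-1)) = -68*110 + 2/(5*√(1/((-1)*(7 + 2*(-1))))) = -7480 + 2/(5*√(-1/(7 - 2))) = -7480 + 2/(5*√(-1/5)) = -7480 + 2/(5*√(-1*⅕)) = -7480 + 2/(5*√(-⅕)) = -7480 + 2*(-I*√5)/5 = -7480 - 2*I*√5/5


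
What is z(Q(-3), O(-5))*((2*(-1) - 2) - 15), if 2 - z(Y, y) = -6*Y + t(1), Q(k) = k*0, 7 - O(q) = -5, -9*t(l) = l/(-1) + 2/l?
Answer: -361/9 ≈ -40.111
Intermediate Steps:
t(l) = -2/(9*l) + l/9 (t(l) = -(l/(-1) + 2/l)/9 = -(l*(-1) + 2/l)/9 = -(-l + 2/l)/9 = -2/(9*l) + l/9)
O(q) = 12 (O(q) = 7 - 1*(-5) = 7 + 5 = 12)
Q(k) = 0
z(Y, y) = 19/9 + 6*Y (z(Y, y) = 2 - (-6*Y + (⅑)*(-2 + 1²)/1) = 2 - (-6*Y + (⅑)*1*(-2 + 1)) = 2 - (-6*Y + (⅑)*1*(-1)) = 2 - (-6*Y - ⅑) = 2 - (-⅑ - 6*Y) = 2 + (⅑ + 6*Y) = 19/9 + 6*Y)
z(Q(-3), O(-5))*((2*(-1) - 2) - 15) = (19/9 + 6*0)*((2*(-1) - 2) - 15) = (19/9 + 0)*((-2 - 2) - 15) = 19*(-4 - 15)/9 = (19/9)*(-19) = -361/9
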